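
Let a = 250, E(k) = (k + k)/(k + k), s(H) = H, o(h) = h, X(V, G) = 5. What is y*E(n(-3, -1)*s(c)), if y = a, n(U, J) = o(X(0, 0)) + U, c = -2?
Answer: 250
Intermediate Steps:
n(U, J) = 5 + U
E(k) = 1 (E(k) = (2*k)/((2*k)) = (2*k)*(1/(2*k)) = 1)
y = 250
y*E(n(-3, -1)*s(c)) = 250*1 = 250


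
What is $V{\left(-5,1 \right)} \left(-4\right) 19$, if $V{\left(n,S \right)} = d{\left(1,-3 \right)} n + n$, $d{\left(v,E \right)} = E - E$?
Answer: $380$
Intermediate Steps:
$d{\left(v,E \right)} = 0$
$V{\left(n,S \right)} = n$ ($V{\left(n,S \right)} = 0 n + n = 0 + n = n$)
$V{\left(-5,1 \right)} \left(-4\right) 19 = \left(-5\right) \left(-4\right) 19 = 20 \cdot 19 = 380$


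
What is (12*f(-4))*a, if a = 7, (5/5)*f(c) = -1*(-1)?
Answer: 84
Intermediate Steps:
f(c) = 1 (f(c) = -1*(-1) = 1)
(12*f(-4))*a = (12*1)*7 = 12*7 = 84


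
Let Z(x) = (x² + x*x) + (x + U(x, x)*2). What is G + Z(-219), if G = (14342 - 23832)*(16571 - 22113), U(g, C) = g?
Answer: 52688845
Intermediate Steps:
G = 52593580 (G = -9490*(-5542) = 52593580)
Z(x) = 2*x² + 3*x (Z(x) = (x² + x*x) + (x + x*2) = (x² + x²) + (x + 2*x) = 2*x² + 3*x)
G + Z(-219) = 52593580 - 219*(3 + 2*(-219)) = 52593580 - 219*(3 - 438) = 52593580 - 219*(-435) = 52593580 + 95265 = 52688845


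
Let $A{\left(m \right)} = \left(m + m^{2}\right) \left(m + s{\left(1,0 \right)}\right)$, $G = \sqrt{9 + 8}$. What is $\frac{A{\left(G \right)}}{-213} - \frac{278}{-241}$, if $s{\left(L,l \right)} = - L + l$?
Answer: $\frac{278}{241} - \frac{16 \sqrt{17}}{213} \approx 0.84381$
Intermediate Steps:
$s{\left(L,l \right)} = l - L$
$G = \sqrt{17} \approx 4.1231$
$A{\left(m \right)} = \left(-1 + m\right) \left(m + m^{2}\right)$ ($A{\left(m \right)} = \left(m + m^{2}\right) \left(m + \left(0 - 1\right)\right) = \left(m + m^{2}\right) \left(m - 1\right) = \left(m + m^{2}\right) \left(-1 + m\right) = \left(-1 + m\right) \left(m + m^{2}\right)$)
$\frac{A{\left(G \right)}}{-213} - \frac{278}{-241} = \frac{\left(\sqrt{17}\right)^{3} - \sqrt{17}}{-213} - \frac{278}{-241} = \left(17 \sqrt{17} - \sqrt{17}\right) \left(- \frac{1}{213}\right) - - \frac{278}{241} = 16 \sqrt{17} \left(- \frac{1}{213}\right) + \frac{278}{241} = - \frac{16 \sqrt{17}}{213} + \frac{278}{241} = \frac{278}{241} - \frac{16 \sqrt{17}}{213}$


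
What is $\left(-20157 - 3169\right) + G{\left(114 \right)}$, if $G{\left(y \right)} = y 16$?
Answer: $-21502$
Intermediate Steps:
$G{\left(y \right)} = 16 y$
$\left(-20157 - 3169\right) + G{\left(114 \right)} = \left(-20157 - 3169\right) + 16 \cdot 114 = -23326 + 1824 = -21502$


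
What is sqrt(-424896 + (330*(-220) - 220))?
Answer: 2*I*sqrt(124429) ≈ 705.49*I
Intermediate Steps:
sqrt(-424896 + (330*(-220) - 220)) = sqrt(-424896 + (-72600 - 220)) = sqrt(-424896 - 72820) = sqrt(-497716) = 2*I*sqrt(124429)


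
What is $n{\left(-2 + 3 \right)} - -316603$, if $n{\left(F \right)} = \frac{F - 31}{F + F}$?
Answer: $316588$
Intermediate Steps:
$n{\left(F \right)} = \frac{-31 + F}{2 F}$
$n{\left(-2 + 3 \right)} - -316603 = \frac{-31 + \left(-2 + 3\right)}{2 \left(-2 + 3\right)} - -316603 = \frac{-31 + 1}{2 \cdot 1} + 316603 = \frac{1}{2} \cdot 1 \left(-30\right) + 316603 = -15 + 316603 = 316588$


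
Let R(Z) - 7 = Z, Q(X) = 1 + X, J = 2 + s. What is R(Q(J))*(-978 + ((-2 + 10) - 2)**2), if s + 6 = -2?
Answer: -1884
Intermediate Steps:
s = -8 (s = -6 - 2 = -8)
J = -6 (J = 2 - 8 = -6)
R(Z) = 7 + Z
R(Q(J))*(-978 + ((-2 + 10) - 2)**2) = (7 + (1 - 6))*(-978 + ((-2 + 10) - 2)**2) = (7 - 5)*(-978 + (8 - 2)**2) = 2*(-978 + 6**2) = 2*(-978 + 36) = 2*(-942) = -1884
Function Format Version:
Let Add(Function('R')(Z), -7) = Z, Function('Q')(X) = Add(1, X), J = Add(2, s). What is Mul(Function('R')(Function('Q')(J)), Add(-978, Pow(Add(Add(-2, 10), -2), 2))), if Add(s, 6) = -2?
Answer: -1884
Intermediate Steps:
s = -8 (s = Add(-6, -2) = -8)
J = -6 (J = Add(2, -8) = -6)
Function('R')(Z) = Add(7, Z)
Mul(Function('R')(Function('Q')(J)), Add(-978, Pow(Add(Add(-2, 10), -2), 2))) = Mul(Add(7, Add(1, -6)), Add(-978, Pow(Add(Add(-2, 10), -2), 2))) = Mul(Add(7, -5), Add(-978, Pow(Add(8, -2), 2))) = Mul(2, Add(-978, Pow(6, 2))) = Mul(2, Add(-978, 36)) = Mul(2, -942) = -1884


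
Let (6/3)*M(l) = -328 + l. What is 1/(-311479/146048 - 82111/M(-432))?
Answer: 1982080/424063761 ≈ 0.0046740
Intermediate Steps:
M(l) = -164 + l/2 (M(l) = (-328 + l)/2 = -164 + l/2)
1/(-311479/146048 - 82111/M(-432)) = 1/(-311479/146048 - 82111/(-164 + (½)*(-432))) = 1/(-311479*1/146048 - 82111/(-164 - 216)) = 1/(-44497/20864 - 82111/(-380)) = 1/(-44497/20864 - 82111*(-1/380)) = 1/(-44497/20864 + 82111/380) = 1/(424063761/1982080) = 1982080/424063761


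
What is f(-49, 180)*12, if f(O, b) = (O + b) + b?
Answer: 3732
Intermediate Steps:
f(O, b) = O + 2*b
f(-49, 180)*12 = (-49 + 2*180)*12 = (-49 + 360)*12 = 311*12 = 3732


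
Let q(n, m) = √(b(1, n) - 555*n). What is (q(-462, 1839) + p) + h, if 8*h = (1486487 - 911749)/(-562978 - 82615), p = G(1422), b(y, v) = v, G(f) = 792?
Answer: 2044951255/2582372 + 2*√63987 ≈ 1297.8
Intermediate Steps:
p = 792
q(n, m) = √554*√(-n) (q(n, m) = √(n - 555*n) = √(-554*n) = √554*√(-n))
h = -287369/2582372 (h = ((1486487 - 911749)/(-562978 - 82615))/8 = (574738/(-645593))/8 = (574738*(-1/645593))/8 = (⅛)*(-574738/645593) = -287369/2582372 ≈ -0.11128)
(q(-462, 1839) + p) + h = (√554*√(-1*(-462)) + 792) - 287369/2582372 = (√554*√462 + 792) - 287369/2582372 = (2*√63987 + 792) - 287369/2582372 = (792 + 2*√63987) - 287369/2582372 = 2044951255/2582372 + 2*√63987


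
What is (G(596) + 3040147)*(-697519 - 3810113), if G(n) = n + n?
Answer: -13709236999248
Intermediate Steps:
G(n) = 2*n
(G(596) + 3040147)*(-697519 - 3810113) = (2*596 + 3040147)*(-697519 - 3810113) = (1192 + 3040147)*(-4507632) = 3041339*(-4507632) = -13709236999248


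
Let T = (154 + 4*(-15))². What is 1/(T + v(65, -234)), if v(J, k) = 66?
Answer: 1/8902 ≈ 0.00011233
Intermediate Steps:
T = 8836 (T = (154 - 60)² = 94² = 8836)
1/(T + v(65, -234)) = 1/(8836 + 66) = 1/8902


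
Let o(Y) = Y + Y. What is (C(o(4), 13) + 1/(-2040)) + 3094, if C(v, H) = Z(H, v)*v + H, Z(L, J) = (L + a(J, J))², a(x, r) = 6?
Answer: 12229799/2040 ≈ 5995.0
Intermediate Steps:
Z(L, J) = (6 + L)² (Z(L, J) = (L + 6)² = (6 + L)²)
o(Y) = 2*Y
C(v, H) = H + v*(6 + H)² (C(v, H) = (6 + H)²*v + H = v*(6 + H)² + H = H + v*(6 + H)²)
(C(o(4), 13) + 1/(-2040)) + 3094 = ((13 + (2*4)*(6 + 13)²) + 1/(-2040)) + 3094 = ((13 + 8*19²) - 1/2040) + 3094 = ((13 + 8*361) - 1/2040) + 3094 = ((13 + 2888) - 1/2040) + 3094 = (2901 - 1/2040) + 3094 = 5918039/2040 + 3094 = 12229799/2040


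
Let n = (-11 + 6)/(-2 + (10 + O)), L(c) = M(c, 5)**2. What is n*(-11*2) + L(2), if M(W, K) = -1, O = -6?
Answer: 56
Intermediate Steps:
L(c) = 1 (L(c) = (-1)**2 = 1)
n = -5/2 (n = (-11 + 6)/(-2 + (10 - 6)) = -5/(-2 + 4) = -5/2 ≈ -2.5000)
n*(-11*2) + L(2) = -(-55)*2/2 + 1 = -5/2*(-22) + 1 = 55 + 1 = 56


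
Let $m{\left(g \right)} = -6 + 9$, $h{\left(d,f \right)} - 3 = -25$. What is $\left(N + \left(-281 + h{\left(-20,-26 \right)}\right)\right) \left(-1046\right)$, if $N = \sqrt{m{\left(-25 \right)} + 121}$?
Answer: $316938 - 2092 \sqrt{31} \approx 3.0529 \cdot 10^{5}$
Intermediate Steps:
$h{\left(d,f \right)} = -22$ ($h{\left(d,f \right)} = 3 - 25 = -22$)
$m{\left(g \right)} = 3$
$N = 2 \sqrt{31}$ ($N = \sqrt{3 + 121} = \sqrt{124} = 2 \sqrt{31} \approx 11.136$)
$\left(N + \left(-281 + h{\left(-20,-26 \right)}\right)\right) \left(-1046\right) = \left(2 \sqrt{31} - 303\right) \left(-1046\right) = \left(-303 + 2 \sqrt{31}\right) \left(-1046\right) = 316938 - 2092 \sqrt{31}$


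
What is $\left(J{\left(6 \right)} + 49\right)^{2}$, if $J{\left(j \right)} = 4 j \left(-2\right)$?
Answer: $1$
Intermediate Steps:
$J{\left(j \right)} = - 8 j$
$\left(J{\left(6 \right)} + 49\right)^{2} = \left(\left(-8\right) 6 + 49\right)^{2} = \left(-48 + 49\right)^{2} = 1^{2} = 1$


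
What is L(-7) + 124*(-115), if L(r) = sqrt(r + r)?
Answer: -14260 + I*sqrt(14) ≈ -14260.0 + 3.7417*I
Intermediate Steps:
L(r) = sqrt(2)*sqrt(r) (L(r) = sqrt(2*r) = sqrt(2)*sqrt(r))
L(-7) + 124*(-115) = sqrt(2)*sqrt(-7) + 124*(-115) = sqrt(2)*(I*sqrt(7)) - 14260 = I*sqrt(14) - 14260 = -14260 + I*sqrt(14)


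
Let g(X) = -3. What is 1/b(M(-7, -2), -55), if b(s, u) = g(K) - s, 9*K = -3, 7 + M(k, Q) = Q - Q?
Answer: ¼ ≈ 0.25000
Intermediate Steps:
M(k, Q) = -7 (M(k, Q) = -7 + (Q - Q) = -7 + 0 = -7)
K = -⅓ (K = (⅑)*(-3) = -⅓ ≈ -0.33333)
b(s, u) = -3 - s
1/b(M(-7, -2), -55) = 1/(-3 - 1*(-7)) = 1/(-3 + 7) = 1/4 = ¼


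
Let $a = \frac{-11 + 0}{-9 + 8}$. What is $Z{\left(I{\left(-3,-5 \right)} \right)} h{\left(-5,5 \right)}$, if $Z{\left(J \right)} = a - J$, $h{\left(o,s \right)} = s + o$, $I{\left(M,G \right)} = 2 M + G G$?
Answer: $0$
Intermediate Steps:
$a = 11$ ($a = - \frac{11}{-1} = \left(-11\right) \left(-1\right) = 11$)
$I{\left(M,G \right)} = G^{2} + 2 M$ ($I{\left(M,G \right)} = 2 M + G^{2} = G^{2} + 2 M$)
$h{\left(o,s \right)} = o + s$
$Z{\left(J \right)} = 11 - J$
$Z{\left(I{\left(-3,-5 \right)} \right)} h{\left(-5,5 \right)} = \left(11 - \left(\left(-5\right)^{2} + 2 \left(-3\right)\right)\right) \left(-5 + 5\right) = \left(11 - \left(25 - 6\right)\right) 0 = \left(11 - 19\right) 0 = \left(-8\right) 0 = 0$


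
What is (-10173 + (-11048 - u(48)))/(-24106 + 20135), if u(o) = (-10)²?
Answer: 21321/3971 ≈ 5.3692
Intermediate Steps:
u(o) = 100
(-10173 + (-11048 - u(48)))/(-24106 + 20135) = (-10173 + (-11048 - 1*100))/(-24106 + 20135) = (-10173 + (-11048 - 100))/(-3971) = (-10173 - 11148)*(-1/3971) = -21321*(-1/3971) = 21321/3971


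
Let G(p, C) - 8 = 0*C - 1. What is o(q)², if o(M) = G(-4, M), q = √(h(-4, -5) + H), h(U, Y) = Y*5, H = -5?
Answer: 49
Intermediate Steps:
G(p, C) = 7 (G(p, C) = 8 + (0*C - 1) = 8 + (0 - 1) = 8 - 1 = 7)
h(U, Y) = 5*Y
q = I*√30 (q = √(5*(-5) - 5) = √(-25 - 5) = √(-30) = I*√30 ≈ 5.4772*I)
o(M) = 7
o(q)² = 7² = 49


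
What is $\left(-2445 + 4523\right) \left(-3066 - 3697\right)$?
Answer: $-14053514$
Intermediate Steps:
$\left(-2445 + 4523\right) \left(-3066 - 3697\right) = 2078 \left(-6763\right) = -14053514$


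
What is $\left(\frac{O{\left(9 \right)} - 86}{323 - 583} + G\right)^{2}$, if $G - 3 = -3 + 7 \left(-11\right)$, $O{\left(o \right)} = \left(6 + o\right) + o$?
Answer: $\frac{99580441}{16900} \approx 5892.3$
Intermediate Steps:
$O{\left(o \right)} = 6 + 2 o$
$G = -77$ ($G = 3 + \left(-3 + 7 \left(-11\right)\right) = 3 - 80 = -77$)
$\left(\frac{O{\left(9 \right)} - 86}{323 - 583} + G\right)^{2} = \left(\frac{\left(6 + 2 \cdot 9\right) - 86}{323 - 583} - 77\right)^{2} = \left(\frac{\left(6 + 18\right) - 86}{-260} - 77\right)^{2} = \left(\left(24 - 86\right) \left(- \frac{1}{260}\right) - 77\right)^{2} = \left(\left(-62\right) \left(- \frac{1}{260}\right) - 77\right)^{2} = \left(\frac{31}{130} - 77\right)^{2} = \left(- \frac{9979}{130}\right)^{2} = \frac{99580441}{16900}$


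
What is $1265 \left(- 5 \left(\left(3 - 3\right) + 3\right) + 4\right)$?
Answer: $-13915$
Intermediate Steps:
$1265 \left(- 5 \left(\left(3 - 3\right) + 3\right) + 4\right) = 1265 \left(- 5 \left(0 + 3\right) + 4\right) = 1265 \left(\left(-5\right) 3 + 4\right) = 1265 \left(-15 + 4\right) = 1265 \left(-11\right) = -13915$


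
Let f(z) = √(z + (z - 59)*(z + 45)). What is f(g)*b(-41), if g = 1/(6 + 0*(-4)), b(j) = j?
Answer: -41*I*√95657/6 ≈ -2113.4*I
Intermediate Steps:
g = ⅙ (g = 1/(6 + 0) = 1/6 = ⅙ ≈ 0.16667)
f(z) = √(z + (-59 + z)*(45 + z))
f(g)*b(-41) = √(-2655 + (⅙)² - 13*⅙)*(-41) = √(-2655 + 1/36 - 13/6)*(-41) = √(-95657/36)*(-41) = (I*√95657/6)*(-41) = -41*I*√95657/6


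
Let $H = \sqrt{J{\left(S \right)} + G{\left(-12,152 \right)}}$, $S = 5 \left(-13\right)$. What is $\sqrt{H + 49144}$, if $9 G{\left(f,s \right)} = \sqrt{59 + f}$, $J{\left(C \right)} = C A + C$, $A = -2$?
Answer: $\frac{\sqrt{442296 + 3 \sqrt{585 + \sqrt{47}}}}{3} \approx 221.7$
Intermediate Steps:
$S = -65$
$J{\left(C \right)} = - C$ ($J{\left(C \right)} = C \left(-2\right) + C = - 2 C + C = - C$)
$G{\left(f,s \right)} = \frac{\sqrt{59 + f}}{9}$
$H = \sqrt{65 + \frac{\sqrt{47}}{9}}$ ($H = \sqrt{\left(-1\right) \left(-65\right) + \frac{\sqrt{59 - 12}}{9}} = \sqrt{65 + \frac{\sqrt{47}}{9}} \approx 8.1094$)
$\sqrt{H + 49144} = \sqrt{\frac{\sqrt{585 + \sqrt{47}}}{3} + 49144} = \sqrt{49144 + \frac{\sqrt{585 + \sqrt{47}}}{3}}$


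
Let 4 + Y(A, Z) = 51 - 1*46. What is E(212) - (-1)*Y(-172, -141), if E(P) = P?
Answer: 213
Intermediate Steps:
Y(A, Z) = 1 (Y(A, Z) = -4 + (51 - 1*46) = -4 + (51 - 46) = -4 + 5 = 1)
E(212) - (-1)*Y(-172, -141) = 212 - (-1) = 212 - 1*(-1) = 212 + 1 = 213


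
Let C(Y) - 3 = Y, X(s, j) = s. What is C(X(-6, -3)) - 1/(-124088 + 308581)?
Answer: -553480/184493 ≈ -3.0000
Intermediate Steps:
C(Y) = 3 + Y
C(X(-6, -3)) - 1/(-124088 + 308581) = (3 - 6) - 1/(-124088 + 308581) = -3 - 1/184493 = -553480/184493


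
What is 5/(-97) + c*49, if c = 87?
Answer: 413506/97 ≈ 4262.9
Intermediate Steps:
5/(-97) + c*49 = 5/(-97) + 87*49 = 5*(-1/97) + 4263 = -5/97 + 4263 = 413506/97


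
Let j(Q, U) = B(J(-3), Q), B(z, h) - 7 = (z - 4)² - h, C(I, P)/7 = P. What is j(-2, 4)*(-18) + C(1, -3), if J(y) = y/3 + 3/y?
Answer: -831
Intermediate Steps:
C(I, P) = 7*P
J(y) = 3/y + y/3 (J(y) = y*(⅓) + 3/y = y/3 + 3/y = 3/y + y/3)
B(z, h) = 7 + (-4 + z)² - h (B(z, h) = 7 + ((z - 4)² - h) = 7 + ((-4 + z)² - h) = 7 + (-4 + z)² - h)
j(Q, U) = 43 - Q (j(Q, U) = 7 + (-4 + (3/(-3) + (⅓)*(-3)))² - Q = 7 + (-4 + (3*(-⅓) - 1))² - Q = 7 + (-4 + (-1 - 1))² - Q = 7 + (-4 - 2)² - Q = 7 + (-6)² - Q = 7 + 36 - Q = 43 - Q)
j(-2, 4)*(-18) + C(1, -3) = (43 - 1*(-2))*(-18) + 7*(-3) = (43 + 2)*(-18) - 21 = 45*(-18) - 21 = -810 - 21 = -831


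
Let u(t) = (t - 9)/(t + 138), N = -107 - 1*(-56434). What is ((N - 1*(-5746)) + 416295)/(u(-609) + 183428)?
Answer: 37551888/14399201 ≈ 2.6079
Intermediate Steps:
N = 56327 (N = -107 + 56434 = 56327)
u(t) = (-9 + t)/(138 + t)
((N - 1*(-5746)) + 416295)/(u(-609) + 183428) = ((56327 - 1*(-5746)) + 416295)/((-9 - 609)/(138 - 609) + 183428) = ((56327 + 5746) + 416295)/(-618/(-471) + 183428) = (62073 + 416295)/(-1/471*(-618) + 183428) = 478368/(206/157 + 183428) = 478368/(28798402/157) = 478368*(157/28798402) = 37551888/14399201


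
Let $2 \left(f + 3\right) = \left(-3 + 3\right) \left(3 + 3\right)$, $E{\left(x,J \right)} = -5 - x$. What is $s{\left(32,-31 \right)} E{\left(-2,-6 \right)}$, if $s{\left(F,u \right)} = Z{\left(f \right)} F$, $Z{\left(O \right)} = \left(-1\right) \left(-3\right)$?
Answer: $-288$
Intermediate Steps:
$f = -3$ ($f = -3 + \frac{\left(-3 + 3\right) \left(3 + 3\right)}{2} = -3 + \frac{0 \cdot 6}{2} = -3 + \frac{1}{2} \cdot 0 = -3 + 0 = -3$)
$Z{\left(O \right)} = 3$
$s{\left(F,u \right)} = 3 F$
$s{\left(32,-31 \right)} E{\left(-2,-6 \right)} = 3 \cdot 32 \left(-5 - -2\right) = 96 \left(-5 + 2\right) = 96 \left(-3\right) = -288$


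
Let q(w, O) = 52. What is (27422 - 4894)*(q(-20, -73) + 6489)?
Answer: 147355648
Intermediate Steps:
(27422 - 4894)*(q(-20, -73) + 6489) = (27422 - 4894)*(52 + 6489) = 22528*6541 = 147355648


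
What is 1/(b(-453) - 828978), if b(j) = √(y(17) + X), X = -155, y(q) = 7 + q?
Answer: -828978/687204524615 - I*√131/687204524615 ≈ -1.2063e-6 - 1.6655e-11*I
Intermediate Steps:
b(j) = I*√131 (b(j) = √((7 + 17) - 155) = √(24 - 155) = √(-131) = I*√131)
1/(b(-453) - 828978) = 1/(I*√131 - 828978) = 1/(-828978 + I*√131)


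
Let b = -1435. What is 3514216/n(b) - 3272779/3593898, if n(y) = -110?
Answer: -574095175439/17969490 ≈ -31948.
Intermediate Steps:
3514216/n(b) - 3272779/3593898 = 3514216/(-110) - 3272779/3593898 = 3514216*(-1/110) - 3272779*1/3593898 = -1757108/55 - 3272779/3593898 = -574095175439/17969490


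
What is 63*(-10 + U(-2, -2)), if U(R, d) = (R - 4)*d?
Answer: 126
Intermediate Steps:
U(R, d) = d*(-4 + R) (U(R, d) = (-4 + R)*d = d*(-4 + R))
63*(-10 + U(-2, -2)) = 63*(-10 - 2*(-4 - 2)) = 63*(-10 - 2*(-6)) = 63*(-10 + 12) = 63*2 = 126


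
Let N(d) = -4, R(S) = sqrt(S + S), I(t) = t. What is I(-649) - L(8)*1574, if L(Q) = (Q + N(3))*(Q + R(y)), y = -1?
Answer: -51017 - 6296*I*sqrt(2) ≈ -51017.0 - 8903.9*I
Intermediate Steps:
R(S) = sqrt(2)*sqrt(S) (R(S) = sqrt(2*S) = sqrt(2)*sqrt(S))
L(Q) = (-4 + Q)*(Q + I*sqrt(2)) (L(Q) = (Q - 4)*(Q + sqrt(2)*sqrt(-1)) = (-4 + Q)*(Q + sqrt(2)*I) = (-4 + Q)*(Q + I*sqrt(2)))
I(-649) - L(8)*1574 = -649 - (8**2 - 4*8 - 4*I*sqrt(2) + I*8*sqrt(2))*1574 = -649 - (64 - 32 - 4*I*sqrt(2) + 8*I*sqrt(2))*1574 = -649 - (32 + 4*I*sqrt(2))*1574 = -649 - (50368 + 6296*I*sqrt(2)) = -649 + (-50368 - 6296*I*sqrt(2)) = -51017 - 6296*I*sqrt(2)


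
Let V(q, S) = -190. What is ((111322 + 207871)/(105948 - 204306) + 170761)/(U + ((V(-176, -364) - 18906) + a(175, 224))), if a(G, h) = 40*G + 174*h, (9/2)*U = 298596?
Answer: 16795391245/9170375344 ≈ 1.8315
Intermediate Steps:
U = 199064/3 (U = (2/9)*298596 = 199064/3 ≈ 66355.)
((111322 + 207871)/(105948 - 204306) + 170761)/(U + ((V(-176, -364) - 18906) + a(175, 224))) = ((111322 + 207871)/(105948 - 204306) + 170761)/(199064/3 + ((-190 - 18906) + (40*175 + 174*224))) = (319193/(-98358) + 170761)/(199064/3 + (-19096 + (7000 + 38976))) = (319193*(-1/98358) + 170761)/(199064/3 + (-19096 + 45976)) = (-319193/98358 + 170761)/(199064/3 + 26880) = 16795391245/(98358*(279704/3)) = (16795391245/98358)*(3/279704) = 16795391245/9170375344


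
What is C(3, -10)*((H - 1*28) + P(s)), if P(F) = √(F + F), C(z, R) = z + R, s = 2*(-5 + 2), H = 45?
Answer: -119 - 14*I*√3 ≈ -119.0 - 24.249*I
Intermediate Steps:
s = -6 (s = 2*(-3) = -6)
C(z, R) = R + z
P(F) = √2*√F (P(F) = √(2*F) = √2*√F)
C(3, -10)*((H - 1*28) + P(s)) = (-10 + 3)*((45 - 1*28) + √2*√(-6)) = -7*((45 - 28) + √2*(I*√6)) = -7*(17 + 2*I*√3) = -119 - 14*I*√3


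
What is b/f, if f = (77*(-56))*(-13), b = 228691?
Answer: 228691/56056 ≈ 4.0797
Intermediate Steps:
f = 56056 (f = -4312*(-13) = 56056)
b/f = 228691/56056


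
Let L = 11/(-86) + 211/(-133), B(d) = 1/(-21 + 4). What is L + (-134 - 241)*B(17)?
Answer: 3955897/194446 ≈ 20.344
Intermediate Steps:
B(d) = -1/17 (B(d) = 1/(-17) = -1/17)
L = -19609/11438 (L = 11*(-1/86) + 211*(-1/133) = -11/86 - 211/133 = -19609/11438 ≈ -1.7144)
L + (-134 - 241)*B(17) = -19609/11438 + (-134 - 241)*(-1/17) = -19609/11438 - 375*(-1/17) = -19609/11438 + 375/17 = 3955897/194446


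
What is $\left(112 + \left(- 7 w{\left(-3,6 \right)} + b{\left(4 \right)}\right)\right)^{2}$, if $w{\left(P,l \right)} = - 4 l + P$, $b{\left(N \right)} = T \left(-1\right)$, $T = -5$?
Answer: $93636$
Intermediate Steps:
$b{\left(N \right)} = 5$ ($b{\left(N \right)} = \left(-5\right) \left(-1\right) = 5$)
$w{\left(P,l \right)} = P - 4 l$
$\left(112 + \left(- 7 w{\left(-3,6 \right)} + b{\left(4 \right)}\right)\right)^{2} = \left(112 - \left(-5 + 7 \left(-3 - 24\right)\right)\right)^{2} = \left(112 + \left(\left(-7\right) \left(-27\right) + 5\right)\right)^{2} = \left(112 + \left(189 + 5\right)\right)^{2} = \left(112 + 194\right)^{2} = 306^{2} = 93636$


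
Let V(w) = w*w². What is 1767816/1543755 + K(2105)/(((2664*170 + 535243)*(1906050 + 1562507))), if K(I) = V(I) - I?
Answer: 2024447532361983192/1763668533689532935 ≈ 1.1479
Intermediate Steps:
V(w) = w³
K(I) = I³ - I
1767816/1543755 + K(2105)/(((2664*170 + 535243)*(1906050 + 1562507))) = 1767816/1543755 + (2105³ - 1*2105)/(((2664*170 + 535243)*(1906050 + 1562507))) = 1767816*(1/1543755) + (9327307625 - 2105)/(((452880 + 535243)*3468557)) = 589272/514585 + 9327305520/((988123*3468557)) = 589272/514585 + 9327305520/3427360948511 = 2024447532361983192/1763668533689532935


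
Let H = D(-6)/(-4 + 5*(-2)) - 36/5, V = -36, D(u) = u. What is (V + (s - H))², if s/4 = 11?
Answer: 267289/1225 ≈ 218.20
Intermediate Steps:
s = 44 (s = 4*11 = 44)
H = -237/35 (H = -6/(-4 + 5*(-2)) - 36/5 = -6/(-4 - 10) - 36*⅕ = -6/(-14) - 36/5 = -6*(-1/14) - 36/5 = 3/7 - 36/5 = -237/35 ≈ -6.7714)
(V + (s - H))² = (-36 + (44 - 1*(-237/35)))² = (-36 + (44 + 237/35))² = (-36 + 1777/35)² = (517/35)² = 267289/1225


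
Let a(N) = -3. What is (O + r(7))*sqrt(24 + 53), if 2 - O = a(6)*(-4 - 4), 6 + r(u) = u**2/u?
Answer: -21*sqrt(77) ≈ -184.27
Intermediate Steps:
r(u) = -6 + u (r(u) = -6 + u**2/u = -6 + u)
O = -22 (O = 2 - (-3)*(-4 - 4) = 2 - (-3)*(-8) = 2 - 1*24 = 2 - 24 = -22)
(O + r(7))*sqrt(24 + 53) = (-22 + (-6 + 7))*sqrt(24 + 53) = (-22 + 1)*sqrt(77) = -21*sqrt(77)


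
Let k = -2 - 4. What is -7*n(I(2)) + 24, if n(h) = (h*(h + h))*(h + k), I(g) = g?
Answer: 248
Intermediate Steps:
k = -6
n(h) = 2*h**2*(-6 + h) (n(h) = (h*(h + h))*(h - 6) = (h*(2*h))*(-6 + h) = (2*h**2)*(-6 + h) = 2*h**2*(-6 + h))
-7*n(I(2)) + 24 = -14*2**2*(-6 + 2) + 24 = -14*4*(-4) + 24 = -7*(-32) + 24 = 224 + 24 = 248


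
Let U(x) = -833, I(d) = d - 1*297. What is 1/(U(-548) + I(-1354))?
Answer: -1/2484 ≈ -0.00040258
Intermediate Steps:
I(d) = -297 + d (I(d) = d - 297 = -297 + d)
1/(U(-548) + I(-1354)) = 1/(-833 + (-297 - 1354)) = 1/(-833 - 1651) = 1/(-2484) = -1/2484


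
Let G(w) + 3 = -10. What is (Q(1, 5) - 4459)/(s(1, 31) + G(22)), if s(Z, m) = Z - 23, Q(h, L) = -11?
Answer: 894/7 ≈ 127.71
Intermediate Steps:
s(Z, m) = -23 + Z
G(w) = -13 (G(w) = -3 - 10 = -13)
(Q(1, 5) - 4459)/(s(1, 31) + G(22)) = (-11 - 4459)/((-23 + 1) - 13) = -4470/(-22 - 13) = -4470/(-35) = -4470*(-1/35) = 894/7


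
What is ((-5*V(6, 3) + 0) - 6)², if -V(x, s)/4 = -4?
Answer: 7396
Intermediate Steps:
V(x, s) = 16 (V(x, s) = -4*(-4) = 16)
((-5*V(6, 3) + 0) - 6)² = ((-5*16 + 0) - 6)² = ((-80 + 0) - 6)² = (-80 - 6)² = (-86)² = 7396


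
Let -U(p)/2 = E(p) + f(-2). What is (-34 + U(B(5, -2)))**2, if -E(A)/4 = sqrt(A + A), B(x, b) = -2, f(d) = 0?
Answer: 900 - 1088*I ≈ 900.0 - 1088.0*I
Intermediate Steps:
E(A) = -4*sqrt(2)*sqrt(A) (E(A) = -4*sqrt(A + A) = -4*sqrt(2)*sqrt(A))
U(p) = 8*sqrt(2)*sqrt(p) (U(p) = -2*(-4*sqrt(2)*sqrt(p) + 0) = -(-8)*sqrt(2)*sqrt(p) = 8*sqrt(2)*sqrt(p))
(-34 + U(B(5, -2)))**2 = (-34 + 8*sqrt(2)*sqrt(-2))**2 = (-34 + 8*sqrt(2)*(I*sqrt(2)))**2 = (-34 + 16*I)**2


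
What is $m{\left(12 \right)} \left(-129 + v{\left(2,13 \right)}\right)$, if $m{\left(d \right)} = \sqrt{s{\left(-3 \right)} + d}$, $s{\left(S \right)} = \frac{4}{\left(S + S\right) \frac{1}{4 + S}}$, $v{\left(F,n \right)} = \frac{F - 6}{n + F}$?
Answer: $- \frac{1939 \sqrt{102}}{45} \approx -435.18$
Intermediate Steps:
$v{\left(F,n \right)} = \frac{-6 + F}{F + n}$
$s{\left(S \right)} = \frac{2 \left(4 + S\right)}{S}$ ($s{\left(S \right)} = \frac{4}{2 S \frac{1}{4 + S}} = 4 \frac{4 + S}{2 S} = \frac{2 \left(4 + S\right)}{S}$)
$m{\left(d \right)} = \sqrt{- \frac{2}{3} + d}$ ($m{\left(d \right)} = \sqrt{\left(2 + \frac{8}{-3}\right) + d} = \sqrt{\left(2 + 8 \left(- \frac{1}{3}\right)\right) + d} = \sqrt{\left(2 - \frac{8}{3}\right) + d} = \sqrt{- \frac{2}{3} + d}$)
$m{\left(12 \right)} \left(-129 + v{\left(2,13 \right)}\right) = \frac{\sqrt{-6 + 9 \cdot 12}}{3} \left(-129 + \frac{-6 + 2}{2 + 13}\right) = \frac{\sqrt{-6 + 108}}{3} \left(-129 + \frac{1}{15} \left(-4\right)\right) = \frac{\sqrt{102}}{3} \left(-129 + \frac{1}{15} \left(-4\right)\right) = \frac{\sqrt{102}}{3} \left(-129 - \frac{4}{15}\right) = \frac{\sqrt{102}}{3} \left(- \frac{1939}{15}\right) = - \frac{1939 \sqrt{102}}{45}$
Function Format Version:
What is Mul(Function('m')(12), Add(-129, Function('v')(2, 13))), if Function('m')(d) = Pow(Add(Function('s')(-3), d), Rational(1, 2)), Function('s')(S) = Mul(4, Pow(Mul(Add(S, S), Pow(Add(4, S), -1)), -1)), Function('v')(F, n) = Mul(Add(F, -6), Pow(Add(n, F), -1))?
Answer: Mul(Rational(-1939, 45), Pow(102, Rational(1, 2))) ≈ -435.18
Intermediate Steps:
Function('v')(F, n) = Mul(Pow(Add(F, n), -1), Add(-6, F)) (Function('v')(F, n) = Mul(Add(-6, F), Pow(Add(F, n), -1)) = Mul(Pow(Add(F, n), -1), Add(-6, F)))
Function('s')(S) = Mul(2, Pow(S, -1), Add(4, S)) (Function('s')(S) = Mul(4, Pow(Mul(Mul(2, S), Pow(Add(4, S), -1)), -1)) = Mul(4, Pow(Mul(2, S, Pow(Add(4, S), -1)), -1)) = Mul(4, Mul(Rational(1, 2), Pow(S, -1), Add(4, S))) = Mul(2, Pow(S, -1), Add(4, S)))
Function('m')(d) = Pow(Add(Rational(-2, 3), d), Rational(1, 2)) (Function('m')(d) = Pow(Add(Add(2, Mul(8, Pow(-3, -1))), d), Rational(1, 2)) = Pow(Add(Add(2, Mul(8, Rational(-1, 3))), d), Rational(1, 2)) = Pow(Add(Add(2, Rational(-8, 3)), d), Rational(1, 2)) = Pow(Add(Rational(-2, 3), d), Rational(1, 2)))
Mul(Function('m')(12), Add(-129, Function('v')(2, 13))) = Mul(Mul(Rational(1, 3), Pow(Add(-6, Mul(9, 12)), Rational(1, 2))), Add(-129, Mul(Pow(Add(2, 13), -1), Add(-6, 2)))) = Mul(Mul(Rational(1, 3), Pow(Add(-6, 108), Rational(1, 2))), Add(-129, Mul(Pow(15, -1), -4))) = Mul(Mul(Rational(1, 3), Pow(102, Rational(1, 2))), Add(-129, Mul(Rational(1, 15), -4))) = Mul(Mul(Rational(1, 3), Pow(102, Rational(1, 2))), Add(-129, Rational(-4, 15))) = Mul(Mul(Rational(1, 3), Pow(102, Rational(1, 2))), Rational(-1939, 15)) = Mul(Rational(-1939, 45), Pow(102, Rational(1, 2)))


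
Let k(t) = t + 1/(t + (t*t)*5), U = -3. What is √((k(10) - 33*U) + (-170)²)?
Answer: √7545241410/510 ≈ 170.32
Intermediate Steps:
k(t) = t + 1/(t + 5*t²) (k(t) = t + 1/(t + t²*5) = t + 1/(t + 5*t²))
√((k(10) - 33*U) + (-170)²) = √(((1 + 10² + 5*10³)/(10*(1 + 5*10)) - 33*(-3)) + (-170)²) = √(((1 + 100 + 5*1000)/(10*(1 + 50)) + 99) + 28900) = √(((⅒)*(1 + 100 + 5000)/51 + 99) + 28900) = √(((⅒)*(1/51)*5101 + 99) + 28900) = √((5101/510 + 99) + 28900) = √(55591/510 + 28900) = √(14794591/510) = √7545241410/510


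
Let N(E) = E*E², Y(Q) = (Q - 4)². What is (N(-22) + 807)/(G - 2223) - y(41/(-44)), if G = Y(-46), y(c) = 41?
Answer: -21198/277 ≈ -76.527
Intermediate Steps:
Y(Q) = (-4 + Q)²
N(E) = E³
G = 2500 (G = (-4 - 46)² = (-50)² = 2500)
(N(-22) + 807)/(G - 2223) - y(41/(-44)) = ((-22)³ + 807)/(2500 - 2223) - 1*41 = (-10648 + 807)/277 - 41 = -9841*1/277 - 41 = -9841/277 - 41 = -21198/277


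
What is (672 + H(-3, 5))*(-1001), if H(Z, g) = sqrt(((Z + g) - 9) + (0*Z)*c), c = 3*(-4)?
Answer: -672672 - 1001*I*sqrt(7) ≈ -6.7267e+5 - 2648.4*I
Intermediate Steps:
c = -12
H(Z, g) = sqrt(-9 + Z + g) (H(Z, g) = sqrt(((Z + g) - 9) + (0*Z)*(-12)) = sqrt((-9 + Z + g) + 0*(-12)) = sqrt((-9 + Z + g) + 0) = sqrt(-9 + Z + g))
(672 + H(-3, 5))*(-1001) = (672 + sqrt(-9 - 3 + 5))*(-1001) = (672 + sqrt(-7))*(-1001) = (672 + I*sqrt(7))*(-1001) = -672672 - 1001*I*sqrt(7)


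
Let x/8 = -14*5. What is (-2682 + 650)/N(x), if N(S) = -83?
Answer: 2032/83 ≈ 24.482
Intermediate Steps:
x = -560 (x = 8*(-14*5) = 8*(-70) = -560)
(-2682 + 650)/N(x) = (-2682 + 650)/(-83) = -2032*(-1/83) = 2032/83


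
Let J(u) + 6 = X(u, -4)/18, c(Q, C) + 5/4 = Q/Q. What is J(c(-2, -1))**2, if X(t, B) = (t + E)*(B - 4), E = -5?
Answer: 121/9 ≈ 13.444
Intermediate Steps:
X(t, B) = (-5 + t)*(-4 + B) (X(t, B) = (t - 5)*(B - 4) = (-5 + t)*(-4 + B))
c(Q, C) = -1/4 (c(Q, C) = -5/4 + Q/Q = -5/4 + 1 = -1/4)
J(u) = -34/9 - 4*u/9 (J(u) = -6 + (20 - 5*(-4) - 4*u - 4*u)/18 = -6 + (20 + 20 - 4*u - 4*u)*(1/18) = -6 + (40 - 8*u)*(1/18) = -6 + (20/9 - 4*u/9) = -34/9 - 4*u/9)
J(c(-2, -1))**2 = (-34/9 - 4/9*(-1/4))**2 = (-34/9 + 1/9)**2 = (-11/3)**2 = 121/9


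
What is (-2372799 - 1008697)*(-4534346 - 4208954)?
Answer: 29565433976800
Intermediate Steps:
(-2372799 - 1008697)*(-4534346 - 4208954) = -3381496*(-8743300) = 29565433976800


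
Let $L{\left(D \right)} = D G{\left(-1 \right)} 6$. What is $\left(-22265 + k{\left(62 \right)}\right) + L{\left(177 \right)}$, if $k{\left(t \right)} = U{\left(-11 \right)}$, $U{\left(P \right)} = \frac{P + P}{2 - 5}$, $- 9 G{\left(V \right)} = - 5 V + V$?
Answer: $- \frac{68189}{3} \approx -22730.0$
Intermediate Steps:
$G{\left(V \right)} = \frac{4 V}{9}$ ($G{\left(V \right)} = - \frac{- 5 V + V}{9} = - \frac{\left(-4\right) V}{9} = \frac{4 V}{9}$)
$U{\left(P \right)} = - \frac{2 P}{3}$ ($U{\left(P \right)} = \frac{2 P}{-3} = 2 P \left(- \frac{1}{3}\right) = - \frac{2 P}{3}$)
$L{\left(D \right)} = - \frac{8 D}{3}$ ($L{\left(D \right)} = D \frac{4}{9} \left(-1\right) 6 = D \left(- \frac{4}{9}\right) 6 = - \frac{4 D}{9} \cdot 6 = - \frac{8 D}{3}$)
$k{\left(t \right)} = \frac{22}{3}$ ($k{\left(t \right)} = \left(- \frac{2}{3}\right) \left(-11\right) = \frac{22}{3}$)
$\left(-22265 + k{\left(62 \right)}\right) + L{\left(177 \right)} = \left(-22265 + \frac{22}{3}\right) - 472 = - \frac{66773}{3} - 472 = - \frac{68189}{3}$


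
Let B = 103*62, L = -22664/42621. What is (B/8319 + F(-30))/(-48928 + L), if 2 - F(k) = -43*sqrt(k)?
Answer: -40887746/722845865737 - 1832703*I*sqrt(30)/2085382952 ≈ -5.6565e-5 - 0.0048136*I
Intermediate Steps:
F(k) = 2 + 43*sqrt(k) (F(k) = 2 - (-43)*sqrt(k) = 2 + 43*sqrt(k))
L = -22664/42621 (L = -22664*1/42621 = -22664/42621 ≈ -0.53176)
B = 6386
(B/8319 + F(-30))/(-48928 + L) = (6386/8319 + (2 + 43*sqrt(-30)))/(-48928 - 22664/42621) = (6386*(1/8319) + (2 + 43*(I*sqrt(30))))/(-2085382952/42621) = (6386/8319 + (2 + 43*I*sqrt(30)))*(-42621/2085382952) = (23024/8319 + 43*I*sqrt(30))*(-42621/2085382952) = -40887746/722845865737 - 1832703*I*sqrt(30)/2085382952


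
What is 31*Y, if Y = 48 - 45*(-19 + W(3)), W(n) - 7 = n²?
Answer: 5673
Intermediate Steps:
W(n) = 7 + n²
Y = 183 (Y = 48 - 45*(-19 + (7 + 3²)) = 48 - 45*(-19 + (7 + 9)) = 48 - 45*(-19 + 16) = 48 - 45*(-3) = 48 + 135 = 183)
31*Y = 31*183 = 5673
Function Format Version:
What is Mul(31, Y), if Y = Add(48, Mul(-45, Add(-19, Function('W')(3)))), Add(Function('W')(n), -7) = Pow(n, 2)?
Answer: 5673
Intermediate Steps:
Function('W')(n) = Add(7, Pow(n, 2))
Y = 183 (Y = Add(48, Mul(-45, Add(-19, Add(7, Pow(3, 2))))) = Add(48, Mul(-45, Add(-19, Add(7, 9)))) = Add(48, Mul(-45, Add(-19, 16))) = Add(48, Mul(-45, -3)) = Add(48, 135) = 183)
Mul(31, Y) = Mul(31, 183) = 5673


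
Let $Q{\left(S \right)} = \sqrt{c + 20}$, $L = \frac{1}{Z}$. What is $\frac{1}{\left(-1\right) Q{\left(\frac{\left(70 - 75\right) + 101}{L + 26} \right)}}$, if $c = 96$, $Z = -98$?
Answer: $- \frac{\sqrt{29}}{58} \approx -0.092848$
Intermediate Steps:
$L = - \frac{1}{98}$ ($L = \frac{1}{-98} = - \frac{1}{98} \approx -0.010204$)
$Q{\left(S \right)} = 2 \sqrt{29}$ ($Q{\left(S \right)} = \sqrt{96 + 20} = \sqrt{116} = 2 \sqrt{29}$)
$\frac{1}{\left(-1\right) Q{\left(\frac{\left(70 - 75\right) + 101}{L + 26} \right)}} = \frac{1}{\left(-1\right) 2 \sqrt{29}} = \frac{1}{\left(-2\right) \sqrt{29}} = - \frac{\sqrt{29}}{58}$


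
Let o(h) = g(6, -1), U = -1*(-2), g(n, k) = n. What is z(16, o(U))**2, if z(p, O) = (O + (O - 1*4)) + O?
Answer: 196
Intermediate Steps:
U = 2
o(h) = 6
z(p, O) = -4 + 3*O (z(p, O) = (O + (O - 4)) + O = (O + (-4 + O)) + O = (-4 + 2*O) + O = -4 + 3*O)
z(16, o(U))**2 = (-4 + 3*6)**2 = (-4 + 18)**2 = 14**2 = 196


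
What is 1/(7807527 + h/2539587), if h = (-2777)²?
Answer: 2539587/19827901783078 ≈ 1.2808e-7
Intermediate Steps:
h = 7711729
1/(7807527 + h/2539587) = 1/(7807527 + 7711729/2539587) = 1/(19827901783078/2539587) = 2539587/19827901783078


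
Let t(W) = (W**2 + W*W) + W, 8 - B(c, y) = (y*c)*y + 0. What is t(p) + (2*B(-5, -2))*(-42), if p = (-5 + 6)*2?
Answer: -2342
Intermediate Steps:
B(c, y) = 8 - c*y**2 (B(c, y) = 8 - ((y*c)*y + 0) = 8 - ((c*y)*y + 0) = 8 - (c*y**2 + 0) = 8 - c*y**2)
p = 2 (p = 1*2 = 2)
t(W) = W + 2*W**2 (t(W) = (W**2 + W**2) + W = 2*W**2 + W = W + 2*W**2)
t(p) + (2*B(-5, -2))*(-42) = 2*(1 + 2*2) + (2*(8 - 1*(-5)*(-2)**2))*(-42) = 2*(1 + 4) + (2*(8 - 1*(-5)*4))*(-42) = 2*5 + (2*(8 + 20))*(-42) = 10 + (2*28)*(-42) = 10 + 56*(-42) = 10 - 2352 = -2342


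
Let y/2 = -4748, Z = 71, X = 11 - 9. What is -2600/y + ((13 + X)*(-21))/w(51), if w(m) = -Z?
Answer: 396980/84277 ≈ 4.7104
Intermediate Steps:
X = 2
y = -9496 (y = 2*(-4748) = -9496)
w(m) = -71 (w(m) = -1*71 = -71)
-2600/y + ((13 + X)*(-21))/w(51) = -2600/(-9496) + ((13 + 2)*(-21))/(-71) = -2600*(-1/9496) + (15*(-21))*(-1/71) = 325/1187 - 315*(-1/71) = 325/1187 + 315/71 = 396980/84277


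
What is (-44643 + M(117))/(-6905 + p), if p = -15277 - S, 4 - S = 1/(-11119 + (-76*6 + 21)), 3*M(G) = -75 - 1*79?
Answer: 1549194982/769011135 ≈ 2.0145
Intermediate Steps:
M(G) = -154/3 (M(G) = (-75 - 1*79)/3 = (-75 - 79)/3 = (⅓)*(-154) = -154/3)
S = 46217/11554 (S = 4 - 1/(-11119 + (-76*6 + 21)) = 4 - 1/(-11119 + (-456 + 21)) = 4 - 1/(-11119 - 435) = 4 - 1/(-11554) = 4 - 1*(-1/11554) = 4 + 1/11554 = 46217/11554 ≈ 4.0001)
p = -176556675/11554 (p = -15277 - 1*46217/11554 = -15277 - 46217/11554 = -176556675/11554 ≈ -15281.)
(-44643 + M(117))/(-6905 + p) = (-44643 - 154/3)/(-6905 - 176556675/11554) = -134083/(3*(-256337045/11554)) = -134083/3*(-11554/256337045) = 1549194982/769011135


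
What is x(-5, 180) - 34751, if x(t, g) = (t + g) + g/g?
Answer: -34575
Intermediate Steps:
x(t, g) = 1 + g + t (x(t, g) = (g + t) + 1 = 1 + g + t)
x(-5, 180) - 34751 = (1 + 180 - 5) - 34751 = 176 - 34751 = -34575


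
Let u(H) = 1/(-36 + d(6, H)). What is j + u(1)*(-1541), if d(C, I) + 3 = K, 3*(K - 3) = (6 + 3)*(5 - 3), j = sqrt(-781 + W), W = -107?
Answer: 1541/30 + 2*I*sqrt(222) ≈ 51.367 + 29.799*I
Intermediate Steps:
j = 2*I*sqrt(222) (j = sqrt(-781 - 107) = sqrt(-888) = 2*I*sqrt(222) ≈ 29.799*I)
K = 9 (K = 3 + ((6 + 3)*(5 - 3))/3 = 3 + (9*2)/3 = 3 + (1/3)*18 = 3 + 6 = 9)
d(C, I) = 6 (d(C, I) = -3 + 9 = 6)
u(H) = -1/30 (u(H) = 1/(-36 + 6) = 1/(-30) = -1/30)
j + u(1)*(-1541) = 2*I*sqrt(222) - 1/30*(-1541) = 2*I*sqrt(222) + 1541/30 = 1541/30 + 2*I*sqrt(222)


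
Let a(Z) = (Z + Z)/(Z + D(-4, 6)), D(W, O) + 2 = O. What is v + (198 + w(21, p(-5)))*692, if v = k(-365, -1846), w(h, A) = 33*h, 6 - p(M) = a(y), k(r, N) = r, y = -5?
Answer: 616207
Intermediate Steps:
D(W, O) = -2 + O
a(Z) = 2*Z/(4 + Z) (a(Z) = (Z + Z)/(Z + (-2 + 6)) = (2*Z)/(Z + 4) = (2*Z)/(4 + Z) = 2*Z/(4 + Z))
p(M) = -4 (p(M) = 6 - 2*(-5)/(4 - 5) = 6 - 2*(-5)/(-1) = 6 - 2*(-5)*(-1) = 6 - 1*10 = 6 - 10 = -4)
v = -365
v + (198 + w(21, p(-5)))*692 = -365 + (198 + 33*21)*692 = -365 + (198 + 693)*692 = -365 + 891*692 = -365 + 616572 = 616207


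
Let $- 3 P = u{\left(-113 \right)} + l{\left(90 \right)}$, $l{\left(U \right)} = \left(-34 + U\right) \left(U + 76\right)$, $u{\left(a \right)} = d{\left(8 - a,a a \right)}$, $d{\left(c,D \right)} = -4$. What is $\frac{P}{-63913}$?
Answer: $\frac{9292}{191739} \approx 0.048462$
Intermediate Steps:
$u{\left(a \right)} = -4$
$l{\left(U \right)} = \left(-34 + U\right) \left(76 + U\right)$
$P = - \frac{9292}{3}$ ($P = - \frac{-4 + \left(-2584 + 90^{2} + 42 \cdot 90\right)}{3} = - \frac{-4 + \left(-2584 + 8100 + 3780\right)}{3} = - \frac{-4 + 9296}{3} = \left(- \frac{1}{3}\right) 9292 = - \frac{9292}{3} \approx -3097.3$)
$\frac{P}{-63913} = - \frac{9292}{3 \left(-63913\right)} = \left(- \frac{9292}{3}\right) \left(- \frac{1}{63913}\right) = \frac{9292}{191739}$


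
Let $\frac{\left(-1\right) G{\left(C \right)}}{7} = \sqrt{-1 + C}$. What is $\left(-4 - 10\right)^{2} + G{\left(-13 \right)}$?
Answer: $196 - 7 i \sqrt{14} \approx 196.0 - 26.192 i$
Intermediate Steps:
$G{\left(C \right)} = - 7 \sqrt{-1 + C}$
$\left(-4 - 10\right)^{2} + G{\left(-13 \right)} = \left(-4 - 10\right)^{2} - 7 \sqrt{-1 - 13} = \left(-14\right)^{2} - 7 \sqrt{-14} = 196 - 7 i \sqrt{14}$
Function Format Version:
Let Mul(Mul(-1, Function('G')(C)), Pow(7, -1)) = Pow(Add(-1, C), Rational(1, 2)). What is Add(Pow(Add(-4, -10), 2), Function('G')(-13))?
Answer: Add(196, Mul(-7, I, Pow(14, Rational(1, 2)))) ≈ Add(196.00, Mul(-26.192, I))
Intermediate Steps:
Function('G')(C) = Mul(-7, Pow(Add(-1, C), Rational(1, 2)))
Add(Pow(Add(-4, -10), 2), Function('G')(-13)) = Add(Pow(Add(-4, -10), 2), Mul(-7, Pow(Add(-1, -13), Rational(1, 2)))) = Add(Pow(-14, 2), Mul(-7, Pow(-14, Rational(1, 2)))) = Add(196, Mul(-7, Mul(I, Pow(14, Rational(1, 2))))) = Add(196, Mul(-7, I, Pow(14, Rational(1, 2))))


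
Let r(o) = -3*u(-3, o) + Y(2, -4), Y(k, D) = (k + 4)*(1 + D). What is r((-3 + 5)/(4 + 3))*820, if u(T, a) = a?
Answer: -108240/7 ≈ -15463.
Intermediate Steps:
Y(k, D) = (1 + D)*(4 + k) (Y(k, D) = (4 + k)*(1 + D) = (1 + D)*(4 + k))
r(o) = -18 - 3*o (r(o) = -3*o + (4 + 2 + 4*(-4) - 4*2) = -3*o + (4 + 2 - 16 - 8) = -3*o - 18 = -18 - 3*o)
r((-3 + 5)/(4 + 3))*820 = (-18 - 3*(-3 + 5)/(4 + 3))*820 = (-18 - 6/7)*820 = -132/7*820 = -108240/7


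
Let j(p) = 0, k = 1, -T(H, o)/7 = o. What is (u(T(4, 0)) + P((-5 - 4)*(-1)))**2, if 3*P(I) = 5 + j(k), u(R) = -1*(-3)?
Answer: 196/9 ≈ 21.778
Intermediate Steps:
T(H, o) = -7*o
u(R) = 3
P(I) = 5/3 (P(I) = (5 + 0)/3 = (1/3)*5 = 5/3)
(u(T(4, 0)) + P((-5 - 4)*(-1)))**2 = (3 + 5/3)**2 = (14/3)**2 = 196/9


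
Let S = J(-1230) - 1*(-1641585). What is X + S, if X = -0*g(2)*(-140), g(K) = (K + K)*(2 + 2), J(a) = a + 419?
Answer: 1640774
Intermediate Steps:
J(a) = 419 + a
g(K) = 8*K (g(K) = (2*K)*4 = 8*K)
S = 1640774 (S = (419 - 1230) - 1*(-1641585) = -811 + 1641585 = 1640774)
X = 0 (X = -0*8*2*(-140) = -0*16*(-140) = -128*0*(-140) = 0*(-140) = 0)
X + S = 0 + 1640774 = 1640774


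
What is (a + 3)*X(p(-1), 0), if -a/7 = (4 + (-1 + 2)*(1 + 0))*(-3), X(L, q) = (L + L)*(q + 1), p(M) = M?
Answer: -216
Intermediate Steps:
X(L, q) = 2*L*(1 + q) (X(L, q) = (2*L)*(1 + q) = 2*L*(1 + q))
a = 105 (a = -7*(4 + (-1 + 2)*(1 + 0))*(-3) = -7*(4 + 1*1)*(-3) = -7*(4 + 1)*(-3) = -35*(-3) = -7*(-15) = 105)
(a + 3)*X(p(-1), 0) = (105 + 3)*(2*(-1)*(1 + 0)) = 108*(2*(-1)*1) = 108*(-2) = -216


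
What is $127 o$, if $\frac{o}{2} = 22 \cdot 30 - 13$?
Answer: $164338$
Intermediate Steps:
$o = 1294$ ($o = 2 \left(22 \cdot 30 - 13\right) = 2 \left(660 - 13\right) = 2 \cdot 647 = 1294$)
$127 o = 127 \cdot 1294 = 164338$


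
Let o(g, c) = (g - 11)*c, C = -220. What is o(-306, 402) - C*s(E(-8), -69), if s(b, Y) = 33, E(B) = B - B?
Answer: -120174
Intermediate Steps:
o(g, c) = c*(-11 + g) (o(g, c) = (-11 + g)*c = c*(-11 + g))
E(B) = 0
o(-306, 402) - C*s(E(-8), -69) = 402*(-11 - 306) - (-220)*33 = 402*(-317) - 1*(-7260) = -127434 + 7260 = -120174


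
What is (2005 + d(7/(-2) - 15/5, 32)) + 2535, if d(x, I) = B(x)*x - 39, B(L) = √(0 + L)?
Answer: 4501 - 13*I*√26/4 ≈ 4501.0 - 16.572*I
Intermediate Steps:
B(L) = √L
d(x, I) = -39 + x^(3/2) (d(x, I) = √x*x - 39 = x^(3/2) - 39 = -39 + x^(3/2))
(2005 + d(7/(-2) - 15/5, 32)) + 2535 = (2005 + (-39 + (7/(-2) - 15/5)^(3/2))) + 2535 = (2005 + (-39 + (7*(-½) - 15*⅕)^(3/2))) + 2535 = (2005 + (-39 + (-7/2 - 3)^(3/2))) + 2535 = (2005 + (-39 + (-13/2)^(3/2))) + 2535 = (2005 + (-39 - 13*I*√26/4)) + 2535 = (1966 - 13*I*√26/4) + 2535 = 4501 - 13*I*√26/4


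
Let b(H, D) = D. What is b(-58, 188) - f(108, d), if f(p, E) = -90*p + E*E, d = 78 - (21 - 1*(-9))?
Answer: 7604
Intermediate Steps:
d = 48 (d = 78 - (21 + 9) = 78 - 1*30 = 78 - 30 = 48)
f(p, E) = E**2 - 90*p (f(p, E) = -90*p + E**2 = E**2 - 90*p)
b(-58, 188) - f(108, d) = 188 - (48**2 - 90*108) = 188 - (2304 - 9720) = 188 - 1*(-7416) = 188 + 7416 = 7604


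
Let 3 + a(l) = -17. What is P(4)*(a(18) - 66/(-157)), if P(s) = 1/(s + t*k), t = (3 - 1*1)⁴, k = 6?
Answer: -1537/7850 ≈ -0.19580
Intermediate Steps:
a(l) = -20 (a(l) = -3 - 17 = -20)
t = 16 (t = (3 - 1)⁴ = 2⁴ = 16)
P(s) = 1/(96 + s) (P(s) = 1/(s + 16*6) = 1/(s + 96) = 1/(96 + s))
P(4)*(a(18) - 66/(-157)) = (-20 - 66/(-157))/(96 + 4) = (-20 - 66*(-1/157))/100 = (-20 + 66/157)/100 = (1/100)*(-3074/157) = -1537/7850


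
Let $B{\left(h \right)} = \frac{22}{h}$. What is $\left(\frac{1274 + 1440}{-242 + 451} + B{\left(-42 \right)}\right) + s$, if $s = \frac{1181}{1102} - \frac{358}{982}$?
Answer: $\frac{1645987813}{124989942} \approx 13.169$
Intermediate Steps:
$s = \frac{382613}{541082}$ ($s = 1181 \cdot \frac{1}{1102} - \frac{179}{491} = \frac{1181}{1102} - \frac{179}{491} = \frac{382613}{541082} \approx 0.70713$)
$\left(\frac{1274 + 1440}{-242 + 451} + B{\left(-42 \right)}\right) + s = \left(\frac{1274 + 1440}{-242 + 451} + \frac{22}{-42}\right) + \frac{382613}{541082} = \left(\frac{2714}{209} + 22 \left(- \frac{1}{42}\right)\right) + \frac{382613}{541082} = \left(2714 \cdot \frac{1}{209} - \frac{11}{21}\right) + \frac{382613}{541082} = \left(\frac{2714}{209} - \frac{11}{21}\right) + \frac{382613}{541082} = \frac{54695}{4389} + \frac{382613}{541082} = \frac{1645987813}{124989942}$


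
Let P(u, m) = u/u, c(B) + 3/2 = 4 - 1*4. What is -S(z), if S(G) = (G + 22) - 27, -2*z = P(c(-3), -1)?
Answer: 11/2 ≈ 5.5000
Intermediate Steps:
c(B) = -3/2 (c(B) = -3/2 + (4 - 1*4) = -3/2 + (4 - 4) = -3/2 + 0 = -3/2)
P(u, m) = 1
z = -½ (z = -½*1 = -½ ≈ -0.50000)
S(G) = -5 + G (S(G) = (22 + G) - 27 = -5 + G)
-S(z) = -(-5 - ½) = -1*(-11/2) = 11/2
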